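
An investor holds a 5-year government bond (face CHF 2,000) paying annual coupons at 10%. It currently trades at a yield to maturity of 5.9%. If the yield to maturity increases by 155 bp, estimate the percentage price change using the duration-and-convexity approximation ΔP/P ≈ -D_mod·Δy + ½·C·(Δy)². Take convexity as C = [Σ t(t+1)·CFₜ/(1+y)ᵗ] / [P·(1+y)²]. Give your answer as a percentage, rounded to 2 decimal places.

-5.95%

With y = 0.059:
  t   CF        PV=CF/(1+0.059)^t    t·PV        t(t+1)·PV
  1       200.00       188.8574       188.8574         377.7148
  2       200.00       178.3356       356.6712       1,070.0137
  3       200.00       168.4000       505.2000       2,020.8001
  4       200.00       159.0180       636.0718       3,180.3590
  5     2,200.00     1,651.7445     8,258.7227      49,552.3362
  Σ                  2,346.3555     9,945.5232      56,201.2239
P = 2,346.3555; D_Mac = 4.23871 yrs; D_mod = 4.00256 yrs; C = 21.35797.
Duration effect: -4.00256 × (+0.0155) = -0.062040
Convexity effect: 0.5 × 21.35797 × (0.0155)² = +0.0025656
ΔP/P ≈ -0.062040 + 0.0025656 = -0.059474 = -5.9474%.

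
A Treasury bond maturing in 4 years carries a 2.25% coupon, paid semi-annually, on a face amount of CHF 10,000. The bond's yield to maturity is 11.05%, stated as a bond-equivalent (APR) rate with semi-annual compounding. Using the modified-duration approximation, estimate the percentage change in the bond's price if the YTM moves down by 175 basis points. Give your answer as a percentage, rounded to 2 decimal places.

+6.32%

Periodic yield y = 0.05525. Modified duration first:
  t   CF        PV=CF/(1+0.05525)^t    t·PV
  1       112.50       106.6098       106.6098
  2       112.50       101.0280       202.0560
  3       112.50        95.7385       287.2154
  4       112.50        90.7259       362.9034
  5       112.50        85.9757       429.8785
  6       112.50        81.4742       488.8455
  7       112.50        77.2085       540.4594
  8    10,112.50     6,576.8153    52,614.5227
  Σ                  7,215.5759    55,032.4907
P = 7,215.5759; D_Mac = 7.62690 half-year periods = 3.81345 yrs; D_mod = 3.81345/(1+0.05525) = 3.61379 yrs.
ΔP/P ≈ -D_mod · Δy = -3.61379 × (-0.0175) = +0.063241 = +6.3241%.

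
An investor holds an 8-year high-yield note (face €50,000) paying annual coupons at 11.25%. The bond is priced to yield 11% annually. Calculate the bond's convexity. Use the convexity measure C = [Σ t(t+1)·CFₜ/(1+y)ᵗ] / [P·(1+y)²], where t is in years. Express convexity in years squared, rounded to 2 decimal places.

36.49

With y = 0.11:
  t   CF        PV=CF/(1+0.11)^t    t·PV        t(t+1)·PV
  1     5,625.00     5,067.5676     5,067.5676      10,135.1351
  2     5,625.00     4,565.3762     9,130.7524      27,392.2571
  3     5,625.00     4,112.9515    12,338.8546      49,355.4182
  4     5,625.00     3,705.3617    14,821.4469      74,107.2346
  5     5,625.00     3,338.1637    16,690.8186     100,144.9116
  6     5,625.00     3,007.3547    18,044.1282     126,308.8975
  7     5,625.00     2,709.3286    18,965.2999     151,722.3994
  8    55,625.00    24,137.1614   193,097.2909   1,737,875.6177
  Σ                 50,643.2653   288,156.1590   2,277,041.8713
P = 50,643.2653.
Convexity = Σ t(t+1)·PV / [P·(1+y)²] = 2,277,041.8713 / (50,643.2653 × 1.232100) = 36.49248.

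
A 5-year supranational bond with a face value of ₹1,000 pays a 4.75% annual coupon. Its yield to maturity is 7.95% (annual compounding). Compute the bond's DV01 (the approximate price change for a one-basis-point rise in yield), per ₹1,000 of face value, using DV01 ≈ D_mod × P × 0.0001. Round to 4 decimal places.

₹0.3661

Periodic yield y = 0.0795.
  t   CF        PV=CF/(1+0.0795)^t    t·PV
  1        47.50        44.0019        44.0019
  2        47.50        40.7613        81.5227
  3        47.50        37.7595       113.2784
  4        47.50        34.9786       139.9146
  5     1,047.50       714.5635     3,572.8173
  Σ                    872.0647     3,951.5347
P = 872.0647; D_Mac = 4.53124 yrs; D_mod = 4.19754 yrs.
DV01 ≈ 4.19754 × 872.0647 × 0.0001 = 0.366052.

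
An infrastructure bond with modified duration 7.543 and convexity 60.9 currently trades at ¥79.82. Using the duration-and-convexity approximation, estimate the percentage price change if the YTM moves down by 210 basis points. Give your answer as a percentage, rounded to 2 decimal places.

Duration effect: -D_mod·Δy = -7.543 × (-0.021) = +0.158403
Convexity effect: ½·C·(Δy)² = 0.5 × 60.9 × (-0.021)² = +0.01342845
ΔP/P ≈ +0.158403 + 0.01342845 = +0.17183145
= +17.183145%.

+17.18%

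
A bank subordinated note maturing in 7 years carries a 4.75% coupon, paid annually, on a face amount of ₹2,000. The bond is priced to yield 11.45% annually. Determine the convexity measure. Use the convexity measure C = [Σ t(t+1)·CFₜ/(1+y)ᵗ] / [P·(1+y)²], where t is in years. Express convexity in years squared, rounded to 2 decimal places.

35.85

With y = 0.1145:
  t   CF        PV=CF/(1+0.1145)^t    t·PV        t(t+1)·PV
  1        95.00        85.2400        85.2400         170.4800
  2        95.00        76.4827       152.9655         458.8965
  3        95.00        68.6252       205.8755         823.5020
  4        95.00        61.5748       246.2994       1,231.4969
  5        95.00        55.2488       276.2442       1,657.4655
  6        95.00        49.5728       297.4366       2,082.0563
  7     2,095.00       980.8973     6,866.2808      54,930.2461
  Σ                  1,377.6416     8,130.3420      61,354.1431
P = 1,377.6416.
Convexity = Σ t(t+1)·PV / [P·(1+y)²] = 61,354.1431 / (1,377.6416 × 1.242110) = 35.85482.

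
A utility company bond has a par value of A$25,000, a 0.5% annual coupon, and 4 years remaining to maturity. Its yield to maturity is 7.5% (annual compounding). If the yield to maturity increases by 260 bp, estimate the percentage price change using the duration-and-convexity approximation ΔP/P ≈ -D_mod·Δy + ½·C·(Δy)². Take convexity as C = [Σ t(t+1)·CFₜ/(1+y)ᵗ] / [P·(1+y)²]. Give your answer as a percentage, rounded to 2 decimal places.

-9.01%

With y = 0.075:
  t   CF        PV=CF/(1+0.075)^t    t·PV        t(t+1)·PV
  1       125.00       116.2791       116.2791         232.5581
  2       125.00       108.1666       216.3332         648.9995
  3       125.00       100.6201       301.8602       1,207.4409
  4    25,125.00    18,813.6133    75,254.4532     376,272.2662
  Σ                 19,138.6790    75,888.9257     378,361.2647
P = 19,138.6790; D_Mac = 3.96521 yrs; D_mod = 3.68857 yrs; C = 17.10715.
Duration effect: -3.68857 × (+0.026) = -0.095903
Convexity effect: 0.5 × 17.10715 × (0.026)² = +0.0057822
ΔP/P ≈ -0.095903 + 0.0057822 = -0.090121 = -9.0121%.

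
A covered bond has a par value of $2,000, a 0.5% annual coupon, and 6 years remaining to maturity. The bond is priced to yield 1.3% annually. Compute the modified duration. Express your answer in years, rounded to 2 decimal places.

5.85 years

Periodic yield y = 0.013. First find Macaulay duration:
  t   CF        PV=CF/(1+0.013)^t    t·PV
  1        10.00         9.8717         9.8717
  2        10.00         9.7450        19.4900
  3        10.00         9.6199        28.8598
  4        10.00         9.4965        37.9859
  5        10.00         9.3746        46.8730
  6     2,010.00     1,860.1132    11,160.6795
  Σ                  1,908.2209    11,303.7598
P = 1,908.2209; Macaulay duration = 11,303.7598 / 1,908.2209 = 5.92372 years.
Modified duration = D_Mac / (1 + y) = 5.92372 / 1.013 = 5.84770 years.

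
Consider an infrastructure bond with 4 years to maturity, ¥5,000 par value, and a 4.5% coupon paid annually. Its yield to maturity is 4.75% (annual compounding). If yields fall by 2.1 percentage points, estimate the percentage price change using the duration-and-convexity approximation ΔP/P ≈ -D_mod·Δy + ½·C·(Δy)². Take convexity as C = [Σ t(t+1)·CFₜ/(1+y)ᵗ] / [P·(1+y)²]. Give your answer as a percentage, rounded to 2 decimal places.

With y = 0.0475:
  t   CF        PV=CF/(1+0.0475)^t    t·PV        t(t+1)·PV
  1       225.00       214.7971       214.7971         429.5943
  2       225.00       205.0569       410.1139       1,230.3416
  3       225.00       195.7584       587.2752       2,349.1009
  4     5,225.00     4,339.8045    17,359.2181      86,796.0905
  Σ                  4,955.4170    18,571.4043      90,805.1272
P = 4,955.4170; D_Mac = 3.74770 yrs; D_mod = 3.57775 yrs; C = 16.70022.
Duration effect: -3.57775 × (-0.021) = +0.075133
Convexity effect: 0.5 × 16.70022 × (-0.021)² = +0.0036824
ΔP/P ≈ +0.075133 + 0.0036824 = +0.078815 = +7.8815%.

+7.88%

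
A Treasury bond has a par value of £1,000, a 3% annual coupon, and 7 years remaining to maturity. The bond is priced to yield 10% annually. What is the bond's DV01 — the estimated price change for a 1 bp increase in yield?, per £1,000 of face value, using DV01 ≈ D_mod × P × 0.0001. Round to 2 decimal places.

Periodic yield y = 0.1.
  t   CF        PV=CF/(1+0.1)^t    t·PV
  1        30.00        27.2727        27.2727
  2        30.00        24.7934        49.5868
  3        30.00        22.5394        67.6183
  4        30.00        20.4904        81.9616
  5        30.00        18.6276        93.1382
  6        30.00        16.9342       101.6053
  7     1,030.00       528.5529     3,699.8700
  Σ                    659.2107     4,121.0530
P = 659.2107; D_Mac = 6.25150 yrs; D_mod = 5.68318 yrs.
DV01 ≈ 5.68318 × 659.2107 × 0.0001 = 0.374641.

£0.37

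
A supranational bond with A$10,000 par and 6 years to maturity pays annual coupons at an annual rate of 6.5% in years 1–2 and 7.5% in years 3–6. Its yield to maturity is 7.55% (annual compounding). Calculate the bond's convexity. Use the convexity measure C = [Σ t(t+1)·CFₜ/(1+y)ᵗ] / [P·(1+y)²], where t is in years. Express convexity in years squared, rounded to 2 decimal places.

29.16

With y = 0.0755:
  t   CF        PV=CF/(1+0.0755)^t    t·PV        t(t+1)·PV
  1       650.00       604.3701       604.3701       1,208.7401
  2       650.00       561.9433     1,123.8867       3,371.6600
  3       750.00       602.8788     1,808.6364       7,234.5457
  4       750.00       560.5568     2,242.2271      11,211.1355
  5       750.00       521.2057     2,606.0287      15,636.1722
  6    10,750.00     6,946.1791    41,677.0745     291,739.5215
  Σ                  9,797.1338    50,062.2235     330,401.7750
P = 9,797.1338.
Convexity = Σ t(t+1)·PV / [P·(1+y)²] = 330,401.7750 / (9,797.1338 × 1.156700) = 29.15563.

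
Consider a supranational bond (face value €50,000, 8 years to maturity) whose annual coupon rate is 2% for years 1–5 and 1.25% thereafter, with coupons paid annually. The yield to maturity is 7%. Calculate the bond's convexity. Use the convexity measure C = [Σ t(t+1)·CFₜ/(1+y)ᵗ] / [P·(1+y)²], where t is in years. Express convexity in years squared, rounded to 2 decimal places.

With y = 0.07:
  t   CF        PV=CF/(1+0.07)^t    t·PV        t(t+1)·PV
  1     1,000.00       934.5794       934.5794       1,869.1589
  2     1,000.00       873.4387     1,746.8775       5,240.6324
  3     1,000.00       816.2979     2,448.8936       9,795.5745
  4     1,000.00       762.8952     3,051.5808      15,257.9042
  5     1,000.00       712.9862     3,564.9309      21,389.5854
  6       625.00       416.4639     2,498.7833      17,491.4834
  7       625.00       389.2186     2,724.5301      21,796.2410
  8    50,625.00    29,464.2109   235,713.6873   2,121,423.1861
  Σ                 34,370.0908   252,683.8631   2,214,263.7659
P = 34,370.0908.
Convexity = Σ t(t+1)·PV / [P·(1+y)²] = 2,214,263.7659 / (34,370.0908 × 1.144900) = 56.27054.

56.27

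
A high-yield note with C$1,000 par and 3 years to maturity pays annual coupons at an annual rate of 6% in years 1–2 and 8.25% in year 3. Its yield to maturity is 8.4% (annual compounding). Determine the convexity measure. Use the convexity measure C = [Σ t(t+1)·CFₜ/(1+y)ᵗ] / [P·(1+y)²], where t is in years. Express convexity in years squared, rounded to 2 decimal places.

9.45

With y = 0.084:
  t   CF        PV=CF/(1+0.084)^t    t·PV        t(t+1)·PV
  1        60.00        55.3506        55.3506         110.7011
  2        60.00        51.0614       102.1228         306.3684
  3     1,082.50       849.8457     2,549.5370      10,198.1479
  Σ                    956.2576     2,707.0103      10,615.2173
P = 956.2576.
Convexity = Σ t(t+1)·PV / [P·(1+y)²] = 10,615.2173 / (956.2576 × 1.175056) = 9.44703.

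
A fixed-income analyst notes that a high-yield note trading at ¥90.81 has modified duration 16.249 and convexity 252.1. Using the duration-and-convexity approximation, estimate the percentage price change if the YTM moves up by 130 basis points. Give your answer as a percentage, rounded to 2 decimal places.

-18.99%

Duration effect: -D_mod·Δy = -16.249 × (+0.013) = -0.211237
Convexity effect: ½·C·(Δy)² = 0.5 × 252.1 × (0.013)² = +0.02130245
ΔP/P ≈ -0.211237 + 0.02130245 = -0.18993455
= -18.993455%.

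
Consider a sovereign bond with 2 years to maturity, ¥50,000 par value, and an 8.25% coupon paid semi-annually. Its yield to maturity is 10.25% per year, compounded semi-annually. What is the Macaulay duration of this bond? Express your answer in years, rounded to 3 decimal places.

1.882 years

Periodic yield y = 0.05125. Discount each cash flow and weight by its period:
  t   CF        PV=CF/(1+0.05125)^t    t·PV
  1     2,062.50     1,961.9501     1,961.9501
  2     2,062.50     1,866.3021     3,732.6042
  3     2,062.50     1,775.3171     5,325.9512
  4    52,062.50    42,628.5915   170,514.3661
  Σ                 48,232.1607   181,534.8715
Price P = Σ PV = 48,232.1607.
Macaulay duration = Σ(t·PV) / P = 181,534.8715 / 48,232.1607 = 3.76377 half-year periods.
In years: 3.76377 / 2 = 1.88189 years.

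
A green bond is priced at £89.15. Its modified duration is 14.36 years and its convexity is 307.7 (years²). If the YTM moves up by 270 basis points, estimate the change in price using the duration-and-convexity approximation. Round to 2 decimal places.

-£24.57

Duration effect: -D_mod·Δy = -14.36 × (+0.027) = -0.387720
Convexity effect: ½·C·(Δy)² = 0.5 × 307.7 × (0.027)² = +0.11215665
ΔP/P ≈ -0.387720 + 0.11215665 = -0.27556335
ΔP ≈ 89.15 × (-0.27556335) = -24.5664726525.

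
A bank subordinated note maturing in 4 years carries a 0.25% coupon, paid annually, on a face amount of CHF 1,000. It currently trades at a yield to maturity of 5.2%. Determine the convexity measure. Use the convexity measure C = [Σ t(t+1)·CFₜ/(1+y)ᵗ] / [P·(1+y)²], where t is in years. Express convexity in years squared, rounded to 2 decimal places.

With y = 0.052:
  t   CF        PV=CF/(1+0.052)^t    t·PV        t(t+1)·PV
  1         2.50         2.3764         2.3764           4.7529
  2         2.50         2.2590         4.5179          13.5538
  3         2.50         2.1473         6.4419          25.7676
  4     1,002.50       818.5052     3,274.0206      16,370.1032
  Σ                    825.2878     3,287.3569      16,414.1774
P = 825.2878.
Convexity = Σ t(t+1)·PV / [P·(1+y)²] = 16,414.1774 / (825.2878 × 1.106704) = 17.97141.

17.97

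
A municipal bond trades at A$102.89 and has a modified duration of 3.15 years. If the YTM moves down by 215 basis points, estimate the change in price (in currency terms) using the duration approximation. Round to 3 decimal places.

+A$6.968

Duration approximation: ΔP/P ≈ -D_mod · Δy = -3.15 × (-0.0215) = +0.067725.
ΔP ≈ 102.89 × (+0.067725) = +6.96822525.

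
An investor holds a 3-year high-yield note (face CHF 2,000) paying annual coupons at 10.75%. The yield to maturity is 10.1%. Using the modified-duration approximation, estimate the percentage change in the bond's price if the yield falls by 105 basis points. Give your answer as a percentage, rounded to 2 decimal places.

Periodic yield y = 0.101. Modified duration first:
  t   CF        PV=CF/(1+0.101)^t    t·PV
  1       215.00       195.2770       195.2770
  2       215.00       177.3633       354.7267
  3     2,215.00     1,659.6319     4,978.8957
  Σ                  2,032.2722     5,528.8994
P = 2,032.2722; D_Mac = 2.72055 yrs; D_mod = 2.72055/(1+0.101) = 2.47098 yrs.
ΔP/P ≈ -D_mod · Δy = -2.47098 × (-0.0105) = +0.025945 = +2.5945%.

+2.59%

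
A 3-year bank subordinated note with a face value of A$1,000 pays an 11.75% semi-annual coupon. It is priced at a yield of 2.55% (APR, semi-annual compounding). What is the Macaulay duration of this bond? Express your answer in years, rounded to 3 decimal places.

2.662 years

Periodic yield y = 0.01275. Discount each cash flow and weight by its period:
  t   CF        PV=CF/(1+0.01275)^t    t·PV
  1        58.75        58.0104        58.0104
  2        58.75        57.2800       114.5601
  3        58.75        56.5589       169.6768
  4        58.75        55.8469       223.3875
  5        58.75        55.1438       275.7190
  6     1,058.75       981.2505     5,887.5033
  Σ                  1,264.0905     6,728.8570
Price P = Σ PV = 1,264.0905.
Macaulay duration = Σ(t·PV) / P = 6,728.8570 / 1,264.0905 = 5.32308 half-year periods.
In years: 5.32308 / 2 = 2.66154 years.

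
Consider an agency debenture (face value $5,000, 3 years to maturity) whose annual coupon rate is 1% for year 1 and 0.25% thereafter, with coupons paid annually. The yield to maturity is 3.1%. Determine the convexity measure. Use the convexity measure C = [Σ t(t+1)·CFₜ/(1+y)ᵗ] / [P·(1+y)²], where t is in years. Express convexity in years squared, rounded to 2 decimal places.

11.18

With y = 0.031:
  t   CF        PV=CF/(1+0.031)^t    t·PV        t(t+1)·PV
  1        50.00        48.4966        48.4966          96.9932
  2        12.50        11.7596        23.5192          70.5576
  3     5,012.50     4,573.8128    13,721.4385      54,885.7541
  Σ                  4,634.0691    13,793.4543      55,053.3050
P = 4,634.0691.
Convexity = Σ t(t+1)·PV / [P·(1+y)²] = 55,053.3050 / (4,634.0691 × 1.062961) = 11.17644.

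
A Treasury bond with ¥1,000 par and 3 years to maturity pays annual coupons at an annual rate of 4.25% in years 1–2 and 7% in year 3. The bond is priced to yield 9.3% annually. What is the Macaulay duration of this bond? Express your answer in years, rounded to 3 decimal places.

Periodic yield y = 0.093. Discount each cash flow and weight by its year:
  t   CF        PV=CF/(1+0.093)^t    t·PV
  1        42.50        38.8838        38.8838
  2        42.50        35.5753        71.1506
  3     1,070.00       819.4516     2,458.3547
  Σ                    893.9107     2,568.3891
Price P = Σ PV = 893.9107.
Macaulay duration = Σ(t·PV) / P = 2,568.3891 / 893.9107 = 2.87321 years.

2.873 years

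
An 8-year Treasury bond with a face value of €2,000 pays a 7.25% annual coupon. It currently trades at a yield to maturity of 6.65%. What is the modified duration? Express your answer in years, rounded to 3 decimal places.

5.978 years

Periodic yield y = 0.0665. First find Macaulay duration:
  t   CF        PV=CF/(1+0.0665)^t    t·PV
  1       145.00       135.9587       135.9587
  2       145.00       127.4812       254.9625
  3       145.00       119.5323       358.5970
  4       145.00       112.0791       448.3163
  5       145.00       105.0906       525.4528
  6       145.00        98.5378       591.2268
  7       145.00        92.3936       646.7553
  8     2,145.00     1,281.5644    10,252.5148
  Σ                  2,072.6377    13,213.7843
P = 2,072.6377; Macaulay duration = 13,213.7843 / 2,072.6377 = 6.37535 years.
Modified duration = D_Mac / (1 + y) = 6.37535 / 1.0665 = 5.97782 years.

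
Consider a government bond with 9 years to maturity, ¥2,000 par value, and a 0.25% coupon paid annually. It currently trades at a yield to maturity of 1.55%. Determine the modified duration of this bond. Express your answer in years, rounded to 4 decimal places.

Periodic yield y = 0.0155. First find Macaulay duration:
  t   CF        PV=CF/(1+0.0155)^t    t·PV
  1         5.00         4.9237         4.9237
  2         5.00         4.8485         9.6971
  3         5.00         4.7745        14.3236
  4         5.00         4.7016        18.8066
  5         5.00         4.6299        23.1494
  6         5.00         4.5592        27.3553
  7         5.00         4.4896        31.4274
  8         5.00         4.4211        35.3688
  9     2,005.00     1,745.8022    15,712.2195
  Σ                  1,783.1504    15,877.2714
P = 1,783.1504; Macaulay duration = 15,877.2714 / 1,783.1504 = 8.90406 years.
Modified duration = D_Mac / (1 + y) = 8.90406 / 1.0155 = 8.76815 years.

8.7681 years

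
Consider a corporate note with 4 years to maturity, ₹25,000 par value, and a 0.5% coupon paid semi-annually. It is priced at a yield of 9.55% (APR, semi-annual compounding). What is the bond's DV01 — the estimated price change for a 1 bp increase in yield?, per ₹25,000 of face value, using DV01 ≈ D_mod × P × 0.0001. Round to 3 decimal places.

Periodic yield y = 0.04775.
  t   CF        PV=CF/(1+0.04775)^t    t·PV
  1        62.50        59.6516        59.6516
  2        62.50        56.9331       113.8662
  3        62.50        54.3384       163.0153
  4        62.50        51.8620       207.4480
  5        62.50        49.4985       247.4923
  6        62.50        47.2426       283.4557
  7        62.50        45.0896       315.6272
  8    25,062.50    17,256.9100   138,055.2799
  Σ                 17,621.5258   139,445.8362
P = 17,621.5258; D_Mac = 7.91338 half-year periods = 3.95669 yrs; D_mod = 3.77637 yrs.
DV01 ≈ 3.77637 × 17,621.5258 × 0.0001 = 6.654538.

₹6.655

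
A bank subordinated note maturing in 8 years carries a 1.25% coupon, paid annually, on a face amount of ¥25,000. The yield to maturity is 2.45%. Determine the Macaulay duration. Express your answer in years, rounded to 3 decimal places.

Periodic yield y = 0.0245. Discount each cash flow and weight by its year:
  t   CF        PV=CF/(1+0.0245)^t    t·PV
  1       312.50       305.0268       305.0268
  2       312.50       297.7324       595.4648
  3       312.50       290.6124       871.8372
  4       312.50       283.6627     1,134.6506
  5       312.50       276.8791     1,384.3956
  6       312.50       270.2578     1,621.5468
  7       312.50       263.7948     1,846.5638
  8    25,312.50    20,856.3996   166,851.1966
  Σ                 22,844.3656   174,610.6823
Price P = Σ PV = 22,844.3656.
Macaulay duration = Σ(t·PV) / P = 174,610.6823 / 22,844.3656 = 7.64349 years.

7.643 years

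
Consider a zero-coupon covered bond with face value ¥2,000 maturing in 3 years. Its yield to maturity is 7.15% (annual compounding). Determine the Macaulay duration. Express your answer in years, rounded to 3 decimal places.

3.000 years

A zero-coupon bond has a single cash flow at maturity, so its Macaulay duration equals its maturity: 3 years.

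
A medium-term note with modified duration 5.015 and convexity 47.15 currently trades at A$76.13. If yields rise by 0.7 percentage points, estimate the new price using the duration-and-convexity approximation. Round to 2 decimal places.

Duration effect: -D_mod·Δy = -5.015 × (+0.007) = -0.035105
Convexity effect: ½·C·(Δy)² = 0.5 × 47.15 × (0.007)² = +0.001155175
ΔP/P ≈ -0.035105 + 0.001155175 = -0.033949825
New price ≈ 76.13 × (1 - 0.033949825) = 73.54539982275.

A$73.55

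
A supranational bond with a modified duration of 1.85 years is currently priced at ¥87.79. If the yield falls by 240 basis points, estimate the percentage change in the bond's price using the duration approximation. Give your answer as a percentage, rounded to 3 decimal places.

+4.440%

Duration approximation: ΔP/P ≈ -D_mod · Δy = -1.85 × (-0.024) = +0.044400.
As a percentage: +4.4400%.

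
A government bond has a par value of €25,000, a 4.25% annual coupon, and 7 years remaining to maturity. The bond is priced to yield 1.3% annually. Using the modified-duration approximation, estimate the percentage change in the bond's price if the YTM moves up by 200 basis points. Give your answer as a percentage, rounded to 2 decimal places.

-12.40%

Periodic yield y = 0.013. Modified duration first:
  t   CF        PV=CF/(1+0.013)^t    t·PV
  1     1,062.50     1,048.8648     1,048.8648
  2     1,062.50     1,035.4045     2,070.8090
  3     1,062.50     1,022.1170     3,066.3509
  4     1,062.50     1,009.0000     4,035.9999
  5     1,062.50       996.0513     4,980.2566
  6     1,062.50       983.2688     5,899.6129
  7    26,062.50    23,809.4824   166,666.3770
  Σ                 29,904.1888   187,768.2711
P = 29,904.1888; D_Mac = 6.27900 yrs; D_mod = 6.27900/(1+0.013) = 6.19842 yrs.
ΔP/P ≈ -D_mod · Δy = -6.19842 × (+0.02) = -0.123968 = -12.3968%.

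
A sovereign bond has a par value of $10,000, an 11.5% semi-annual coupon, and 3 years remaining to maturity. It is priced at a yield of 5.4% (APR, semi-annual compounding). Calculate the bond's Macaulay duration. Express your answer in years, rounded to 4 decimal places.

Periodic yield y = 0.027. Discount each cash flow and weight by its period:
  t   CF        PV=CF/(1+0.027)^t    t·PV
  1       575.00       559.8832       559.8832
  2       575.00       545.1637     1,090.3275
  3       575.00       530.8313     1,592.4939
  4       575.00       516.8756     2,067.5026
  5       575.00       503.2869     2,516.4345
  6    10,575.00     9,012.7581    54,076.5485
  Σ                 11,668.7988    61,903.1901
Price P = Σ PV = 11,668.7988.
Macaulay duration = Σ(t·PV) / P = 61,903.1901 / 11,668.7988 = 5.30502 half-year periods.
In years: 5.30502 / 2 = 2.65251 years.

2.6525 years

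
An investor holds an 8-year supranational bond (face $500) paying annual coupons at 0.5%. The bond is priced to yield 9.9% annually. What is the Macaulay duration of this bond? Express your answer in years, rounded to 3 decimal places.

7.785 years

Periodic yield y = 0.099. Discount each cash flow and weight by its year:
  t   CF        PV=CF/(1+0.099)^t    t·PV
  1         2.50         2.2748         2.2748
  2         2.50         2.0699         4.1398
  3         2.50         1.8834         5.6503
  4         2.50         1.7138         6.8550
  5         2.50         1.5594         7.7969
  6         2.50         1.4189         8.5134
  7         2.50         1.2911         9.0376
  8       502.50       236.1318     1,889.0546
  Σ                    248.3430     1,933.3224
Price P = Σ PV = 248.3430.
Macaulay duration = Σ(t·PV) / P = 1,933.3224 / 248.3430 = 7.78489 years.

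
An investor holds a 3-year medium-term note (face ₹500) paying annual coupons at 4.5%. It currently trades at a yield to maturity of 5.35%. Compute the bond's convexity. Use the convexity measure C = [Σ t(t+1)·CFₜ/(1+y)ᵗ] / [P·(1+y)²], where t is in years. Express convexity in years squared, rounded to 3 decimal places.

10.194

With y = 0.0535:
  t   CF        PV=CF/(1+0.0535)^t    t·PV        t(t+1)·PV
  1        22.50        21.3574        21.3574          42.7148
  2        22.50        20.2728        40.5456         121.6367
  3       522.50       446.8715     1,340.6146       5,362.4582
  Σ                    488.5017     1,402.5175       5,526.8097
P = 488.5017.
Convexity = Σ t(t+1)·PV / [P·(1+y)²] = 5,526.8097 / (488.5017 × 1.109862) = 10.19388.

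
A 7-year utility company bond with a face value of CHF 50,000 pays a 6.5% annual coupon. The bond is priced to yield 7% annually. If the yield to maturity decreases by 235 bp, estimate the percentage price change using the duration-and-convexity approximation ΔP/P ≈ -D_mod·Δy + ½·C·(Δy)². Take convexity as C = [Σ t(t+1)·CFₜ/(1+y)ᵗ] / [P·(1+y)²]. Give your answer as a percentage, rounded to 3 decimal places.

+13.841%

With y = 0.07:
  t   CF        PV=CF/(1+0.07)^t    t·PV        t(t+1)·PV
  1     3,250.00     3,037.3832     3,037.3832       6,074.7664
  2     3,250.00     2,838.6759     5,677.3517      17,032.0552
  3     3,250.00     2,652.9681     7,958.9043      31,835.6172
  4     3,250.00     2,479.4094     9,917.6378      49,588.1888
  5     3,250.00     2,317.2051    11,586.0254      69,516.1525
  6     3,250.00     2,165.6122    12,993.6734      90,955.7136
  7    53,250.00    33,161.4238   232,129.9663   1,857,039.7303
  Σ                 48,652.6776   283,300.9420   2,122,042.2239
P = 48,652.6776; D_Mac = 5.82293 yrs; D_mod = 5.44199 yrs; C = 38.09603.
Duration effect: -5.44199 × (-0.0235) = +0.127887
Convexity effect: 0.5 × 38.09603 × (-0.0235)² = +0.0105193
ΔP/P ≈ +0.127887 + 0.0105193 = +0.138406 = +13.8406%.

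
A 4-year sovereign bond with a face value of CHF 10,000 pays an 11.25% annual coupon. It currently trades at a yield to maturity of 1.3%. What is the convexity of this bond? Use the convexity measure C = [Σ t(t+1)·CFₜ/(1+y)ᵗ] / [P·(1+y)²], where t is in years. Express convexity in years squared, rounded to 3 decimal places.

16.395

With y = 0.013:
  t   CF        PV=CF/(1+0.013)^t    t·PV        t(t+1)·PV
  1     1,125.00     1,110.5627     1,110.5627       2,221.1254
  2     1,125.00     1,096.3106     2,192.6213       6,577.8639
  3     1,125.00     1,082.2415     3,246.7245      12,986.8981
  4    11,125.00    10,564.8233    42,259.2932     211,296.4662
  Σ                 13,853.9382    48,809.2017     233,082.3536
P = 13,853.9382.
Convexity = Σ t(t+1)·PV / [P·(1+y)²] = 233,082.3536 / (13,853.9382 × 1.026169) = 16.39522.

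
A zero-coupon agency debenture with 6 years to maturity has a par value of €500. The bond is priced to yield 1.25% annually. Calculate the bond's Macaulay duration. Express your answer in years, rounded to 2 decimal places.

A zero-coupon bond has a single cash flow at maturity, so its Macaulay duration equals its maturity: 6 years.

6.00 years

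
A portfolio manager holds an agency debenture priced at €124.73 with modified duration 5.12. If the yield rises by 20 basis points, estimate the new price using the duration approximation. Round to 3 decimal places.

Duration approximation: ΔP/P ≈ -D_mod · Δy = -5.12 × (+0.002) = -0.010240.
New price ≈ 124.73 × (1 - 0.010240) = 123.4527648.

€123.453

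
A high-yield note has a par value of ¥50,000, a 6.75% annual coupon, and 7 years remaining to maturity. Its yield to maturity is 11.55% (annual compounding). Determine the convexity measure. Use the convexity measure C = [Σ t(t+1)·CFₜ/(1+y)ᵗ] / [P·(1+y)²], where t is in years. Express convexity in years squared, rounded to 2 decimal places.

33.44

With y = 0.1155:
  t   CF        PV=CF/(1+0.1155)^t    t·PV        t(t+1)·PV
  1     3,375.00     3,025.5491     3,025.5491       6,051.0982
  2     3,375.00     2,712.2807     5,424.5613      16,273.6840
  3     3,375.00     2,431.4484     7,294.3451      29,177.3805
  4     3,375.00     2,179.6937     8,718.7750      43,593.8750
  5     3,375.00     1,954.0061     9,770.0303      58,620.1815
  6     3,375.00     1,751.6863    10,510.1177      73,570.8239
  7    53,375.00    24,834.2395   173,839.6767   1,390,717.4139
  Σ                 38,888.9037   218,583.0552   1,618,004.4569
P = 38,888.9037.
Convexity = Σ t(t+1)·PV / [P·(1+y)²] = 1,618,004.4569 / (38,888.9037 × 1.244340) = 33.43604.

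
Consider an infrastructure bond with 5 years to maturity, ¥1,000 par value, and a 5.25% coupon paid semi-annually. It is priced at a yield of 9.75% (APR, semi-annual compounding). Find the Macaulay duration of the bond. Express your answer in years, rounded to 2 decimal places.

4.40 years

Periodic yield y = 0.04875. Discount each cash flow and weight by its period:
  t   CF        PV=CF/(1+0.04875)^t    t·PV
  1        26.25        25.0298        25.0298
  2        26.25        23.8663        47.7326
  3        26.25        22.7569        68.2707
  4        26.25        21.6991        86.7963
  5        26.25        20.6904       103.4521
  6        26.25        19.7287       118.3719
  7        26.25        18.8116       131.6811
  8        26.25        17.9372       143.4972
  9        26.25        17.1034       153.9303
  10    1,026.25       637.5782     6,375.7816
  Σ                    825.2015     7,254.5438
Price P = Σ PV = 825.2015.
Macaulay duration = Σ(t·PV) / P = 7,254.5438 / 825.2015 = 8.79124 half-year periods.
In years: 8.79124 / 2 = 4.39562 years.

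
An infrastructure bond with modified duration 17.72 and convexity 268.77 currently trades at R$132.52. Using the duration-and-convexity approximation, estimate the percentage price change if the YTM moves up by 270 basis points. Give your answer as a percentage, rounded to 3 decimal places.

-38.047%

Duration effect: -D_mod·Δy = -17.72 × (+0.027) = -0.478440
Convexity effect: ½·C·(Δy)² = 0.5 × 268.77 × (0.027)² = +0.097966665
ΔP/P ≈ -0.478440 + 0.097966665 = -0.380473335
= -38.0473335%.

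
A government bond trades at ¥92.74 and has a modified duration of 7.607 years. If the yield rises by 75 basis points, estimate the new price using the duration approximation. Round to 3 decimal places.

Duration approximation: ΔP/P ≈ -D_mod · Δy = -7.607 × (+0.0075) = -0.0570525.
New price ≈ 92.74 × (1 - 0.0570525) = 87.44895115.

¥87.449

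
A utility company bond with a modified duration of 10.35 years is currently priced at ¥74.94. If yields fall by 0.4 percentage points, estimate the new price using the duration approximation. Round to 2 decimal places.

Duration approximation: ΔP/P ≈ -D_mod · Δy = -10.35 × (-0.004) = +0.041400.
New price ≈ 74.94 × (1 + 0.041400) = 78.042516.

¥78.04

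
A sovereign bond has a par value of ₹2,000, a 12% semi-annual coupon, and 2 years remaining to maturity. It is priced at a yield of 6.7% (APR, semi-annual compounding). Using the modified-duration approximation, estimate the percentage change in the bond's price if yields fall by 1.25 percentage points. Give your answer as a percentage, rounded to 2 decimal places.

Periodic yield y = 0.0335. Modified duration first:
  t   CF        PV=CF/(1+0.0335)^t    t·PV
  1       120.00       116.1103       116.1103
  2       120.00       112.3467       224.6934
  3       120.00       108.7051       326.1152
  4     2,120.00     1,858.2063     7,432.8254
  Σ                  2,195.3684     8,099.7443
P = 2,195.3684; D_Mac = 3.68947 half-year periods = 1.84473 yrs; D_mod = 1.84473/(1+0.0335) = 1.78494 yrs.
ΔP/P ≈ -D_mod · Δy = -1.78494 × (-0.0125) = +0.022312 = +2.2312%.

+2.23%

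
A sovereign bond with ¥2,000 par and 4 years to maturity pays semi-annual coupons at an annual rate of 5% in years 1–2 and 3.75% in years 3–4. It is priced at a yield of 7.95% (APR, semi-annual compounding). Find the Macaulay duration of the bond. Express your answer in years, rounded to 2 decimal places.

3.66 years

Periodic yield y = 0.03975. Discount each cash flow and weight by its period:
  t   CF        PV=CF/(1+0.03975)^t    t·PV
  1        50.00        48.0885        48.0885
  2        50.00        46.2500        92.5001
  3        50.00        44.4819       133.4457
  4        50.00        42.7813       171.1253
  5        37.50        30.8593       154.2967
  6        37.50        29.6796       178.0775
  7        37.50        28.5449       199.8144
  8     2,037.50     1,491.6474    11,933.1795
  Σ                  1,762.3330    12,910.5276
Price P = Σ PV = 1,762.3330.
Macaulay duration = Σ(t·PV) / P = 12,910.5276 / 1,762.3330 = 7.32582 half-year periods.
In years: 7.32582 / 2 = 3.66291 years.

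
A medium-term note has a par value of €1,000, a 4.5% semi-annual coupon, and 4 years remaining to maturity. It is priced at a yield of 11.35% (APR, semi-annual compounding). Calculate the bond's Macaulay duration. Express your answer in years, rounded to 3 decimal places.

Periodic yield y = 0.05675. Discount each cash flow and weight by its period:
  t   CF        PV=CF/(1+0.05675)^t    t·PV
  1        22.50        21.2917        21.2917
  2        22.50        20.1483        40.2966
  3        22.50        19.0663        57.1988
  4        22.50        18.0424        72.1695
  5        22.50        17.0734        85.3672
  6        22.50        16.1566        96.9394
  7        22.50        15.2889       107.0224
  8     1,022.50       657.4841     5,259.8729
  Σ                    784.5517     5,740.1585
Price P = Σ PV = 784.5517.
Macaulay duration = Σ(t·PV) / P = 5,740.1585 / 784.5517 = 7.31648 half-year periods.
In years: 7.31648 / 2 = 3.65824 years.

3.658 years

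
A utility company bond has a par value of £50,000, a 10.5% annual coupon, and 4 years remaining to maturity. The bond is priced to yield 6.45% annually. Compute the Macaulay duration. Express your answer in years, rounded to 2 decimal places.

3.50 years

Periodic yield y = 0.0645. Discount each cash flow and weight by its year:
  t   CF        PV=CF/(1+0.0645)^t    t·PV
  1     5,250.00     4,931.8929     4,931.8929
  2     5,250.00     4,633.0605     9,266.1210
  3     5,250.00     4,352.3349    13,057.0047
  4    55,250.00    43,027.8474   172,111.3894
  Σ                 56,945.1357   199,366.4080
Price P = Σ PV = 56,945.1357.
Macaulay duration = Σ(t·PV) / P = 199,366.4080 / 56,945.1357 = 3.50103 years.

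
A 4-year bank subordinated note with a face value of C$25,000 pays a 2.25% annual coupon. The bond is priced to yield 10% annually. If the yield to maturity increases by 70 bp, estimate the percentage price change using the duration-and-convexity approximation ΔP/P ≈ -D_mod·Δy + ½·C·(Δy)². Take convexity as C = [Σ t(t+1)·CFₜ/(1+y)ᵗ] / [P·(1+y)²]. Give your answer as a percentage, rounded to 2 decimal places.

With y = 0.1:
  t   CF        PV=CF/(1+0.1)^t    t·PV        t(t+1)·PV
  1       562.50       511.3636       511.3636       1,022.7273
  2       562.50       464.8760       929.7521       2,789.2562
  3       562.50       422.6146     1,267.8437       5,071.3749
  4    25,562.50    17,459.5315    69,838.1258     349,190.6291
  Σ                 18,858.3857    72,547.0852     358,073.9874
P = 18,858.3857; D_Mac = 3.84694 yrs; D_mod = 3.49722 yrs; C = 15.69217.
Duration effect: -3.49722 × (+0.007) = -0.024481
Convexity effect: 0.5 × 15.69217 × (0.007)² = +0.0003845
ΔP/P ≈ -0.024481 + 0.0003845 = -0.024096 = -2.4096%.

-2.41%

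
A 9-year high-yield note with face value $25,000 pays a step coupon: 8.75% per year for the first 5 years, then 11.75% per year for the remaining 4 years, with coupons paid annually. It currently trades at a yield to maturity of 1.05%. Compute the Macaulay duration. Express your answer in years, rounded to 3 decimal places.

Periodic yield y = 0.0105. Discount each cash flow and weight by its year:
  t   CF        PV=CF/(1+0.0105)^t    t·PV
  1     2,187.50     2,164.7699     2,164.7699
  2     2,187.50     2,142.2760     4,284.5520
  3     2,187.50     2,120.0159     6,360.0476
  4     2,187.50     2,097.9870     8,391.9480
  5     2,187.50     2,076.1870    10,380.9351
  6     2,937.50     2,759.0525    16,554.3151
  7     2,937.50     2,730.3835    19,112.6845
  8     2,937.50     2,702.0124    21,616.0989
  9    27,937.50    25,430.8385   228,877.5465
  Σ                 44,223.5227   317,742.8976
Price P = Σ PV = 44,223.5227.
Macaulay duration = Σ(t·PV) / P = 317,742.8976 / 44,223.5227 = 7.18493 years.

7.185 years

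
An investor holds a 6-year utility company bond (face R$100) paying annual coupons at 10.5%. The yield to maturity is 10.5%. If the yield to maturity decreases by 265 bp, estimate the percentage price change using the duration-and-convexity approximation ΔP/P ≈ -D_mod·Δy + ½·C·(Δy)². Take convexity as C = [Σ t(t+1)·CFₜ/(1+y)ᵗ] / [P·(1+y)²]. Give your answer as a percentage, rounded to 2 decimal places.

With y = 0.105:
  t   CF        PV=CF/(1+0.105)^t    t·PV        t(t+1)·PV
  1        10.50         9.5023         9.5023          19.0045
  2        10.50         8.5993        17.1987          51.5960
  3        10.50         7.7822        23.3466          93.3864
  4        10.50         7.0427        28.1709         140.8543
  5        10.50         6.3735        31.8675         191.2050
  6       110.50        60.7000       364.1999       2,549.3995
  Σ                    100.0000       474.2858       3,045.4457
P = 100.0000; D_Mac = 4.74286 yrs; D_mod = 4.29218 yrs; C = 24.94171.
Duration effect: -4.29218 × (-0.0265) = +0.113743
Convexity effect: 0.5 × 24.94171 × (-0.0265)² = +0.0087577
ΔP/P ≈ +0.113743 + 0.0087577 = +0.122500 = +12.2500%.

+12.25%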